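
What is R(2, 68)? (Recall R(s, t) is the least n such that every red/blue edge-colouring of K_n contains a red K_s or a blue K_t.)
R(2, 68) = 68

R(2, k) = k for all k ≥ 2: in a 2-colouring of K_k, either some edge is red (a red K_2) or all edges are blue (a blue K_k). And K_{67} coloured all-blue has no blue K_68, so R(2, 68) > 67. Hence R(2, 68) = 68.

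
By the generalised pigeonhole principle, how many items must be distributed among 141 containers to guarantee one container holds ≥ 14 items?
n = (14 − 1)·141 + 1 = 1834

By the generalised pigeonhole principle, to guarantee some box contains ≥ r objects we need more than (r − 1) · k objects total. Threshold: n = (r − 1) · k + 1. With r = 14 and k = 141: n = 13 · 141 + 1 = 1833 + 1 = 1834. For n = 1833 = 13 · 141, we can put exactly 13 objects in every box, avoiding 14 in any single one — so 1834 is tight.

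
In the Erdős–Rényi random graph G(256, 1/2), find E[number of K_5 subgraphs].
E[# K_5] = C(256, 5) · (1/2)^C(5, 2) = 8809549056 / 2^10 = 34412301/4 = 8603075.25

For each 5-subset S of vertices (there are C(256, 5) = 8809549056 such S), let X_S = 1 if S induces a K_5 (all C(5, 2) = 10 edges present). Then P(X_S = 1) = (1/2)^10 = 1/1024. By linearity of expectation, E[# K_5] = C(256, 5) · (1/2)^10 = 8809549056 / 1024 = 34412301/4 = 8603075.25.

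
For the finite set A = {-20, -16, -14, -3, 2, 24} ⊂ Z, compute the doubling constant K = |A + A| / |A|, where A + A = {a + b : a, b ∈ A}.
K = |A + A| / |A| = 20/6 = 10/3

Enumerate A + A = {a + b : a, b ∈ A}. With |A| = 6, there are |A|^2 = 36 ordered sum pairs; collecting distinct values, A + A = {-40, -36, -34, -32, -30, -28, -23, -19, -18, -17, -14, -12, -6, -1, 4, 8, 10, 21, 26, 48}, so |A + A| = 20. Thus K = 20/6 = 10/3. For comparison, the minimum possible |A + A| over all 6-element sets is 2·6 − 1 = 11 (so min K = 11/6), attained only by arithmetic progressions.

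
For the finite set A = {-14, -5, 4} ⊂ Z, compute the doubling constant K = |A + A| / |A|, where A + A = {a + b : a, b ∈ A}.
K = |A + A| / |A| = 5/3

Enumerate A + A = {a + b : a, b ∈ A}. With |A| = 3, there are |A|^2 = 9 ordered sum pairs; collecting distinct values, A + A = {-28, -19, -10, -1, 8}, so |A + A| = 5. Thus K = 5/3. Here |A + A| = 2|A| − 1 = 5, the minimum possible — so K = 5/3 is minimal, which holds iff A is an arithmetic progression.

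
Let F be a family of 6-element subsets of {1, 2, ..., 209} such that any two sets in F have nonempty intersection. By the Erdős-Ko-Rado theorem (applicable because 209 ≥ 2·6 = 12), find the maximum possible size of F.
max |F| = C(208, 5) = 3091033296

The Erdős-Ko-Rado theorem states: for n ≥ 2k, an intersecting family of k-subsets of an n-element set has size at most C(n − 1, k − 1), with equality for 'star' families {A ⊆ [n] : |A| = k, i ∈ A} (fix an element i). For n = 209, k = 6: C(208, 5) = 3091033296.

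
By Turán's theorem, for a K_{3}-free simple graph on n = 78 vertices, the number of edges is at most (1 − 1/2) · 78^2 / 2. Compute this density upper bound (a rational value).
Turán density bound = (1/2) · 78^2/2 = 1521

Turán's theorem: ex(n, K_{r+1}) is achieved by the complete r-partite Turán graph T(n, r) with parts as balanced as possible, and is at most (1 − 1/r) · n^2/2. For r = 2, n = 78: the density bound is (1/2) · 6084/2 = 1521. Since 2 ∣ 78, the Turán graph T(78, 2) has parts of equal size 39, and its edge count e(T(78, 2)) = 1521 attains the density bound exactly.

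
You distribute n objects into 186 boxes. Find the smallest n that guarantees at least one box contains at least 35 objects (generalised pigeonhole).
n = (35 − 1)·186 + 1 = 6325

By the generalised pigeonhole principle, to guarantee some box contains ≥ r objects we need more than (r − 1) · k objects total. Threshold: n = (r − 1) · k + 1. With r = 35 and k = 186: n = 34 · 186 + 1 = 6324 + 1 = 6325. For n = 6324 = 34 · 186, we can put exactly 34 objects in every box, avoiding 35 in any single one — so 6325 is tight.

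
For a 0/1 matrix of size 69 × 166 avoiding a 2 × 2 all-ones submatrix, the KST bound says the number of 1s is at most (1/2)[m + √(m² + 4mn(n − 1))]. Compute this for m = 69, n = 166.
z(69, 166; 2, 2) ≤ (1/2)[69 + √(69² + 4·69·166·165)] = (1/2)[69 + √7564401] = 1409.6728

Kővári–Sós–Turán: let r_1, ..., r_69 be the row sums and z = Σ r_i the total number of 1s. Each pair of columns can share at most one row with both entries 1 (else a 2×2 all-ones block appears), so Σ_i C(r_i, 2) ≤ C(166, 2) = 13695. By convexity Σ_i C(r_i, 2) ≥ 69·C(z/69, 2) = z(z − 69)/(2·69), giving z² − 69z − 69·166·165 ≤ 0 and hence z ≤ (1/2)[69 + √(4761 + 4·1889910)] = (1/2)[69 + √7564401] ≈ (1/2)(69 + 2750.3456) = 1409.6728.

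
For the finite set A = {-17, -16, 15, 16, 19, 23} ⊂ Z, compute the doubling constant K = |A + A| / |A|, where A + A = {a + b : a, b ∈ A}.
K = |A + A| / |A| = 19/6

Enumerate A + A = {a + b : a, b ∈ A}. With |A| = 6, there are |A|^2 = 36 ordered sum pairs; collecting distinct values, A + A = {-34, -33, -32, -2, -1, 0, 2, 3, 6, 7, 30, 31, 32, 34, 35, 38, 39, 42, 46}, so |A + A| = 19. Thus K = 19/6. For comparison, the minimum possible |A + A| over all 6-element sets is 2·6 − 1 = 11 (so min K = 11/6), attained only by arithmetic progressions.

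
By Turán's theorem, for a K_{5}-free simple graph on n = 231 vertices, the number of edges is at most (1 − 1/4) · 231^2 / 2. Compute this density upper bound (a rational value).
Turán density bound = (3/4) · 231^2/2 = 160083/8 ≈ 20010.375

Turán's theorem: ex(n, K_{r+1}) is achieved by the complete r-partite Turán graph T(n, r) with parts as balanced as possible, and is at most (1 − 1/r) · n^2/2. For r = 4, n = 231: the density bound is (3/4) · 53361/2 = 160083/8 ≈ 20010.375. The integer-valued extremum is e(T(231, 4)) = 20010, which is strictly less than the density bound 160083/8 since 4 ∤ 231 (the parts of T(231, 4) cannot all be equal).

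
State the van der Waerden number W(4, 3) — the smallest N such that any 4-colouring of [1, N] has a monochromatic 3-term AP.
W(4, 3) = 76

W(4, 3) = 76. The lower bound W(4, 3) > 75 comes from an explicit good 4-colouring of [1, 75]; the upper bound W(4, 3) ≤ 76 was verified by exhaustive search over 4-colourings of [1, 76].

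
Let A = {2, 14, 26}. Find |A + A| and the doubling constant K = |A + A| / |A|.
K = |A + A| / |A| = 5/3

Enumerate A + A = {a + b : a, b ∈ A}. With |A| = 3, there are |A|^2 = 9 ordered sum pairs; collecting distinct values, A + A = {4, 16, 28, 40, 52}, so |A + A| = 5. Thus K = 5/3. Here |A + A| = 2|A| − 1 = 5, the minimum possible — so K = 5/3 is minimal, which holds iff A is an arithmetic progression.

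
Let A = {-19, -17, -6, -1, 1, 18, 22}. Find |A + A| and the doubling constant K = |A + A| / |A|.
K = |A + A| / |A| = 27/7

Enumerate A + A = {a + b : a, b ∈ A}. With |A| = 7, there are |A|^2 = 49 ordered sum pairs; collecting distinct values, A + A = {-38, -36, -34, -25, -23, -20, -18, -16, -12, -7, -5, -2, -1, 0, 1, 2, 3, 5, 12, 16, 17, 19, 21, 23, 36, 40, 44}, so |A + A| = 27. Thus K = 27/7. For comparison, the minimum possible |A + A| over all 7-element sets is 2·7 − 1 = 13 (so min K = 13/7), attained only by arithmetic progressions.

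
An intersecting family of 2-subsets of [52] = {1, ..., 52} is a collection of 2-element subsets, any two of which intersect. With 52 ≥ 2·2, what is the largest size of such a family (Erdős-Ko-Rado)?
max |F| = C(51, 1) = 51

The Erdős-Ko-Rado theorem states: for n ≥ 2k, an intersecting family of k-subsets of an n-element set has size at most C(n − 1, k − 1), with equality for 'star' families {A ⊆ [n] : |A| = k, i ∈ A} (fix an element i). For n = 52, k = 2: C(51, 1) = 51.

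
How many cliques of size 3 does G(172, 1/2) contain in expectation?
E[# K_3] = C(172, 3) · (1/2)^C(3, 2) = 833340 / 2^3 = 208335/2 = 104167.5

For each 3-subset S of vertices (there are C(172, 3) = 833340 such S), let X_S = 1 if S induces a K_3 (all C(3, 2) = 3 edges present). Then P(X_S = 1) = (1/2)^3 = 1/8. By linearity of expectation, E[# K_3] = C(172, 3) · (1/2)^3 = 833340 / 8 = 208335/2 = 104167.5.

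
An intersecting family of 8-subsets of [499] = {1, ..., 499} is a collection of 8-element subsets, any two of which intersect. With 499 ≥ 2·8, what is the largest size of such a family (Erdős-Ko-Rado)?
max |F| = C(498, 7) = 1444711206015792

The Erdős-Ko-Rado theorem states: for n ≥ 2k, an intersecting family of k-subsets of an n-element set has size at most C(n − 1, k − 1), with equality for 'star' families {A ⊆ [n] : |A| = k, i ∈ A} (fix an element i). For n = 499, k = 8: C(498, 7) = 1444711206015792.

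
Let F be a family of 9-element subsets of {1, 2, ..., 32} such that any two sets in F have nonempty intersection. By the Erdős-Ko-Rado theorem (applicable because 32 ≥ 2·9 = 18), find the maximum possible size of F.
max |F| = C(31, 8) = 7888725

The Erdős-Ko-Rado theorem states: for n ≥ 2k, an intersecting family of k-subsets of an n-element set has size at most C(n − 1, k − 1), with equality for 'star' families {A ⊆ [n] : |A| = k, i ∈ A} (fix an element i). For n = 32, k = 9: C(31, 8) = 7888725.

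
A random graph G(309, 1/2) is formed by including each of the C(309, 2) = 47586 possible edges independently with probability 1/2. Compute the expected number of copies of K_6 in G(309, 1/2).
E[# K_6] = C(309, 6) · (1/2)^C(6, 2) = 1151356784424 / 2^15 = 143919598053/4096 ≈ 35136620.618408

For each 6-subset S of vertices (there are C(309, 6) = 1151356784424 such S), let X_S = 1 if S induces a K_6 (all C(6, 2) = 15 edges present). Then P(X_S = 1) = (1/2)^15 = 1/32768. By linearity of expectation, E[# K_6] = C(309, 6) · (1/2)^15 = 1151356784424 / 32768 = 143919598053/4096 ≈ 35136620.618408.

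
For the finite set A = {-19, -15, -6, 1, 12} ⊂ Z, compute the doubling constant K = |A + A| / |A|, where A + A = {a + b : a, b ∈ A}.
K = |A + A| / |A| = 15/5 = 3

Enumerate A + A = {a + b : a, b ∈ A}. With |A| = 5, there are |A|^2 = 25 ordered sum pairs; collecting distinct values, A + A = {-38, -34, -30, -25, -21, -18, -14, -12, -7, -5, -3, 2, 6, 13, 24}, so |A + A| = 15. Thus K = 15/5 = 3. For comparison, the minimum possible |A + A| over all 5-element sets is 2·5 − 1 = 9 (so min K = 9/5), attained only by arithmetic progressions.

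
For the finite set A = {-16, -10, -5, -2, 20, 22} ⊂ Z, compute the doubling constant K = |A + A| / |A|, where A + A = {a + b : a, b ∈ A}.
K = |A + A| / |A| = 21/6 = 7/2

Enumerate A + A = {a + b : a, b ∈ A}. With |A| = 6, there are |A|^2 = 36 ordered sum pairs; collecting distinct values, A + A = {-32, -26, -21, -20, -18, -15, -12, -10, -7, -4, 4, 6, 10, 12, 15, 17, 18, 20, 40, 42, 44}, so |A + A| = 21. Thus K = 21/6 = 7/2. For comparison, the minimum possible |A + A| over all 6-element sets is 2·6 − 1 = 11 (so min K = 11/6), attained only by arithmetic progressions.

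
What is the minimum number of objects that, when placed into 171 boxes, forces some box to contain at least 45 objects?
n = (45 − 1)·171 + 1 = 7525

By the generalised pigeonhole principle, to guarantee some box contains ≥ r objects we need more than (r − 1) · k objects total. Threshold: n = (r − 1) · k + 1. With r = 45 and k = 171: n = 44 · 171 + 1 = 7524 + 1 = 7525. For n = 7524 = 44 · 171, we can put exactly 44 objects in every box, avoiding 45 in any single one — so 7525 is tight.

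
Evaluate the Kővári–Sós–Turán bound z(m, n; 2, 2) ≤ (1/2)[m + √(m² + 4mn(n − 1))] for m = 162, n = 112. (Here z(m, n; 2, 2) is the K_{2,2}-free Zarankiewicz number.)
z(162, 112; 2, 2) ≤ (1/2)[162 + √(162² + 4·162·112·111)] = (1/2)[162 + √8082180] = 1502.4588

Kővári–Sós–Turán: let r_1, ..., r_162 be the row sums and z = Σ r_i the total number of 1s. Each pair of columns can share at most one row with both entries 1 (else a 2×2 all-ones block appears), so Σ_i C(r_i, 2) ≤ C(112, 2) = 6216. By convexity Σ_i C(r_i, 2) ≥ 162·C(z/162, 2) = z(z − 162)/(2·162), giving z² − 162z − 162·112·111 ≤ 0 and hence z ≤ (1/2)[162 + √(26244 + 4·2013984)] = (1/2)[162 + √8082180] ≈ (1/2)(162 + 2842.9175) = 1502.4588.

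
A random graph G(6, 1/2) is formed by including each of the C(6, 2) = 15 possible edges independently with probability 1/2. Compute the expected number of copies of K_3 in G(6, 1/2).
E[# K_3] = C(6, 3) · (1/2)^C(3, 2) = 20 / 2^3 = 5/2 = 2.5

For each 3-subset S of vertices (there are C(6, 3) = 20 such S), let X_S = 1 if S induces a K_3 (all C(3, 2) = 3 edges present). Then P(X_S = 1) = (1/2)^3 = 1/8. By linearity of expectation, E[# K_3] = C(6, 3) · (1/2)^3 = 20 / 8 = 5/2 = 2.5.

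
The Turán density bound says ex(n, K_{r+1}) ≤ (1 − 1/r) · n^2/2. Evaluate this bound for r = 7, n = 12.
Turán density bound = (6/7) · 12^2/2 = 432/7 ≈ 61.7143

Turán's theorem: ex(n, K_{r+1}) is achieved by the complete r-partite Turán graph T(n, r) with parts as balanced as possible, and is at most (1 − 1/r) · n^2/2. For r = 7, n = 12: the density bound is (6/7) · 144/2 = 432/7 ≈ 61.7143. The integer-valued extremum is e(T(12, 7)) = 61, which is strictly less than the density bound 432/7 since 7 ∤ 12 (the parts of T(12, 7) cannot all be equal).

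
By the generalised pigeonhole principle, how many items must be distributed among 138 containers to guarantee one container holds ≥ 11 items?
n = (11 − 1)·138 + 1 = 1381

By the generalised pigeonhole principle, to guarantee some box contains ≥ r objects we need more than (r − 1) · k objects total. Threshold: n = (r − 1) · k + 1. With r = 11 and k = 138: n = 10 · 138 + 1 = 1380 + 1 = 1381. For n = 1380 = 10 · 138, we can put exactly 10 objects in every box, avoiding 11 in any single one — so 1381 is tight.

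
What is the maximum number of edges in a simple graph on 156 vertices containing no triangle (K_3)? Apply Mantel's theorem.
ex(156, K_3) = ⌊156^2/4⌋ = 6084

Mantel (1907): a triangle-free graph on n vertices has at most ⌊n^2/4⌋ edges, with equality for the complete bipartite graph K_{⌊n/2⌋, ⌈n/2⌉}. For n = 156: ⌊156^2/4⌋ = ⌊24336/4⌋ = 6084. The extremal graph is K_{78, 78}, which has 78·78 = 6084 edges.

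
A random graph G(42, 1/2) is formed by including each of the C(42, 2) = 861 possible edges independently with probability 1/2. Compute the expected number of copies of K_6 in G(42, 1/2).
E[# K_6] = C(42, 6) · (1/2)^C(6, 2) = 5245786 / 2^15 = 2622893/16384 ≈ 160.088684

For each 6-subset S of vertices (there are C(42, 6) = 5245786 such S), let X_S = 1 if S induces a K_6 (all C(6, 2) = 15 edges present). Then P(X_S = 1) = (1/2)^15 = 1/32768. By linearity of expectation, E[# K_6] = C(42, 6) · (1/2)^15 = 5245786 / 32768 = 2622893/16384 ≈ 160.088684.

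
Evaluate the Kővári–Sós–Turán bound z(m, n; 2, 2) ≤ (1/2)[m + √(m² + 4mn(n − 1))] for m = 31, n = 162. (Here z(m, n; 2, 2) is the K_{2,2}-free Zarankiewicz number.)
z(31, 162; 2, 2) ≤ (1/2)[31 + √(31² + 4·31·162·161)] = (1/2)[31 + √3235129] = 914.8232

Kővári–Sós–Turán: let r_1, ..., r_31 be the row sums and z = Σ r_i the total number of 1s. Each pair of columns can share at most one row with both entries 1 (else a 2×2 all-ones block appears), so Σ_i C(r_i, 2) ≤ C(162, 2) = 13041. By convexity Σ_i C(r_i, 2) ≥ 31·C(z/31, 2) = z(z − 31)/(2·31), giving z² − 31z − 31·162·161 ≤ 0 and hence z ≤ (1/2)[31 + √(961 + 4·808542)] = (1/2)[31 + √3235129] ≈ (1/2)(31 + 1798.6464) = 914.8232.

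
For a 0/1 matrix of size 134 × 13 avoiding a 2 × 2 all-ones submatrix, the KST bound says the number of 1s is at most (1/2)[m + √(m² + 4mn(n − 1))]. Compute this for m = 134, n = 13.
z(134, 13; 2, 2) ≤ (1/2)[134 + √(134² + 4·134·13·12)] = (1/2)[134 + √101572] = 226.3518

Kővári–Sós–Turán: let r_1, ..., r_134 be the row sums and z = Σ r_i the total number of 1s. Each pair of columns can share at most one row with both entries 1 (else a 2×2 all-ones block appears), so Σ_i C(r_i, 2) ≤ C(13, 2) = 78. By convexity Σ_i C(r_i, 2) ≥ 134·C(z/134, 2) = z(z − 134)/(2·134), giving z² − 134z − 134·13·12 ≤ 0 and hence z ≤ (1/2)[134 + √(17956 + 4·20904)] = (1/2)[134 + √101572] ≈ (1/2)(134 + 318.7036) = 226.3518.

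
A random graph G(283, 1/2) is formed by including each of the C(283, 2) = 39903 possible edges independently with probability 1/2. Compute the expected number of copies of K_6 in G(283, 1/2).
E[# K_6] = C(283, 6) · (1/2)^C(6, 2) = 676419934218 / 2^15 = 338209967109/16384 ≈ 20642698.187805

For each 6-subset S of vertices (there are C(283, 6) = 676419934218 such S), let X_S = 1 if S induces a K_6 (all C(6, 2) = 15 edges present). Then P(X_S = 1) = (1/2)^15 = 1/32768. By linearity of expectation, E[# K_6] = C(283, 6) · (1/2)^15 = 676419934218 / 32768 = 338209967109/16384 ≈ 20642698.187805.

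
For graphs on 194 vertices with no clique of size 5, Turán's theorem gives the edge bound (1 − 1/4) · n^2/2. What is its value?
Turán density bound = (3/4) · 194^2/2 = 28227/2 ≈ 14113.5

Turán's theorem: ex(n, K_{r+1}) is achieved by the complete r-partite Turán graph T(n, r) with parts as balanced as possible, and is at most (1 − 1/r) · n^2/2. For r = 4, n = 194: the density bound is (3/4) · 37636/2 = 28227/2 ≈ 14113.5. The integer-valued extremum is e(T(194, 4)) = 14113, which is strictly less than the density bound 28227/2 since 4 ∤ 194 (the parts of T(194, 4) cannot all be equal).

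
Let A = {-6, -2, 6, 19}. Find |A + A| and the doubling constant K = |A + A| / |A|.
K = |A + A| / |A| = 10/4 = 5/2

Enumerate A + A = {a + b : a, b ∈ A}. With |A| = 4, there are |A|^2 = 16 ordered sum pairs; collecting distinct values, A + A = {-12, -8, -4, 0, 4, 12, 13, 17, 25, 38}, so |A + A| = 10. Thus K = 10/4 = 5/2. For comparison, the minimum possible |A + A| over all 4-element sets is 2·4 − 1 = 7 (so min K = 7/4), attained only by arithmetic progressions.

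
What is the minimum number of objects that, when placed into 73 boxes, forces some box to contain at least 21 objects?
n = (21 − 1)·73 + 1 = 1461

By the generalised pigeonhole principle, to guarantee some box contains ≥ r objects we need more than (r − 1) · k objects total. Threshold: n = (r − 1) · k + 1. With r = 21 and k = 73: n = 20 · 73 + 1 = 1460 + 1 = 1461. For n = 1460 = 20 · 73, we can put exactly 20 objects in every box, avoiding 21 in any single one — so 1461 is tight.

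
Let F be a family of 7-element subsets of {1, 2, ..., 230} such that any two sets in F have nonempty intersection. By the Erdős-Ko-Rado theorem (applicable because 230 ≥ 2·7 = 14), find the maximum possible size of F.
max |F| = C(229, 6) = 187500601680

The Erdős-Ko-Rado theorem states: for n ≥ 2k, an intersecting family of k-subsets of an n-element set has size at most C(n − 1, k − 1), with equality for 'star' families {A ⊆ [n] : |A| = k, i ∈ A} (fix an element i). For n = 230, k = 7: C(229, 6) = 187500601680.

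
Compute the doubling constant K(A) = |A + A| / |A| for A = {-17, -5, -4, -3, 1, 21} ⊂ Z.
K = |A + A| / |A| = 20/6 = 10/3

Enumerate A + A = {a + b : a, b ∈ A}. With |A| = 6, there are |A|^2 = 36 ordered sum pairs; collecting distinct values, A + A = {-34, -22, -21, -20, -16, -10, -9, -8, -7, -6, -4, -3, -2, 2, 4, 16, 17, 18, 22, 42}, so |A + A| = 20. Thus K = 20/6 = 10/3. For comparison, the minimum possible |A + A| over all 6-element sets is 2·6 − 1 = 11 (so min K = 11/6), attained only by arithmetic progressions.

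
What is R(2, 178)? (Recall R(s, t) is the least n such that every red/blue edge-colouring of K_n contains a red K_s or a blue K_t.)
R(2, 178) = 178

R(2, k) = k for all k ≥ 2: in a 2-colouring of K_k, either some edge is red (a red K_2) or all edges are blue (a blue K_k). And K_{177} coloured all-blue has no blue K_178, so R(2, 178) > 177. Hence R(2, 178) = 178.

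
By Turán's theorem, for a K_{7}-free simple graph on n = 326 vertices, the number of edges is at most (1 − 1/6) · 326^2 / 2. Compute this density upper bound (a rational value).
Turán density bound = (5/6) · 326^2/2 = 132845/3 ≈ 44281.6667

Turán's theorem: ex(n, K_{r+1}) is achieved by the complete r-partite Turán graph T(n, r) with parts as balanced as possible, and is at most (1 − 1/r) · n^2/2. For r = 6, n = 326: the density bound is (5/6) · 106276/2 = 132845/3 ≈ 44281.6667. The integer-valued extremum is e(T(326, 6)) = 44281, which is strictly less than the density bound 132845/3 since 6 ∤ 326 (the parts of T(326, 6) cannot all be equal).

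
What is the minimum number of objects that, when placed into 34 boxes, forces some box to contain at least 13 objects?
n = (13 − 1)·34 + 1 = 409

By the generalised pigeonhole principle, to guarantee some box contains ≥ r objects we need more than (r − 1) · k objects total. Threshold: n = (r − 1) · k + 1. With r = 13 and k = 34: n = 12 · 34 + 1 = 408 + 1 = 409. For n = 408 = 12 · 34, we can put exactly 12 objects in every box, avoiding 13 in any single one — so 409 is tight.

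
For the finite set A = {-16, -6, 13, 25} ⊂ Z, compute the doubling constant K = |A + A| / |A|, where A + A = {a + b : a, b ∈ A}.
K = |A + A| / |A| = 10/4 = 5/2

Enumerate A + A = {a + b : a, b ∈ A}. With |A| = 4, there are |A|^2 = 16 ordered sum pairs; collecting distinct values, A + A = {-32, -22, -12, -3, 7, 9, 19, 26, 38, 50}, so |A + A| = 10. Thus K = 10/4 = 5/2. For comparison, the minimum possible |A + A| over all 4-element sets is 2·4 − 1 = 7 (so min K = 7/4), attained only by arithmetic progressions.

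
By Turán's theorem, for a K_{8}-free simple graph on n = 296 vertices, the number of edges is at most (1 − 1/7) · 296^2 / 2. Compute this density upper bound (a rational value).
Turán density bound = (6/7) · 296^2/2 = 262848/7 ≈ 37549.7143

Turán's theorem: ex(n, K_{r+1}) is achieved by the complete r-partite Turán graph T(n, r) with parts as balanced as possible, and is at most (1 − 1/r) · n^2/2. For r = 7, n = 296: the density bound is (6/7) · 87616/2 = 262848/7 ≈ 37549.7143. The integer-valued extremum is e(T(296, 7)) = 37549, which is strictly less than the density bound 262848/7 since 7 ∤ 296 (the parts of T(296, 7) cannot all be equal).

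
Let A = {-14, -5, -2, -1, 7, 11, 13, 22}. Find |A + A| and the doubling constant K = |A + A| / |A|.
K = |A + A| / |A| = 31/8

Enumerate A + A = {a + b : a, b ∈ A}. With |A| = 8, there are |A|^2 = 64 ordered sum pairs; collecting distinct values, A + A = {-28, -19, -16, -15, -10, -7, -6, -4, -3, -2, -1, 2, 5, 6, 8, 9, 10, 11, 12, 14, 17, 18, 20, 21, 22, 24, 26, 29, 33, 35, 44}, so |A + A| = 31. Thus K = 31/8. For comparison, the minimum possible |A + A| over all 8-element sets is 2·8 − 1 = 15 (so min K = 15/8), attained only by arithmetic progressions.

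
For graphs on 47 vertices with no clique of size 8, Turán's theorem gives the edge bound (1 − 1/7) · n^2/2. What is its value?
Turán density bound = (6/7) · 47^2/2 = 6627/7 ≈ 946.7143

Turán's theorem: ex(n, K_{r+1}) is achieved by the complete r-partite Turán graph T(n, r) with parts as balanced as possible, and is at most (1 − 1/r) · n^2/2. For r = 7, n = 47: the density bound is (6/7) · 2209/2 = 6627/7 ≈ 946.7143. The integer-valued extremum is e(T(47, 7)) = 946, which is strictly less than the density bound 6627/7 since 7 ∤ 47 (the parts of T(47, 7) cannot all be equal).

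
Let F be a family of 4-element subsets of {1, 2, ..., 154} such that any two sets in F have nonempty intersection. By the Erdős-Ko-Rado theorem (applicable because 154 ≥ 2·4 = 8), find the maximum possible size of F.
max |F| = C(153, 3) = 585276

The Erdős-Ko-Rado theorem states: for n ≥ 2k, an intersecting family of k-subsets of an n-element set has size at most C(n − 1, k − 1), with equality for 'star' families {A ⊆ [n] : |A| = k, i ∈ A} (fix an element i). For n = 154, k = 4: C(153, 3) = 585276.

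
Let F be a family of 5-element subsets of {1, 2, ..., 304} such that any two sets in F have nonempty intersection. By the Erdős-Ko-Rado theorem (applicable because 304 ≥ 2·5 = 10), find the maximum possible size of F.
max |F| = C(303, 4) = 344291325

Erdős-Ko-Rado (1961): when n ≥ 2k, max |F| = C(n−1, k−1). The bound is attained by the star {A : i ∈ A} for any fixed i ∈ [n]. Here C(304−1, 5−1) = C(303, 4) = 344291325.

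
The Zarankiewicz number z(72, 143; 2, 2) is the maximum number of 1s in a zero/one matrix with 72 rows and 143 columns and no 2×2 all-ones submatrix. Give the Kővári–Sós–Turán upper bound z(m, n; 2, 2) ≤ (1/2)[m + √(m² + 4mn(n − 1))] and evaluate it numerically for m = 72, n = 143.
z(72, 143; 2, 2) ≤ (1/2)[72 + √(72² + 4·72·143·142)] = (1/2)[72 + √5853312] = 1245.6809

Kővári–Sós–Turán: let r_1, ..., r_72 be the row sums and z = Σ r_i the total number of 1s. Each pair of columns can share at most one row with both entries 1 (else a 2×2 all-ones block appears), so Σ_i C(r_i, 2) ≤ C(143, 2) = 10153. By convexity Σ_i C(r_i, 2) ≥ 72·C(z/72, 2) = z(z − 72)/(2·72), giving z² − 72z − 72·143·142 ≤ 0 and hence z ≤ (1/2)[72 + √(5184 + 4·1462032)] = (1/2)[72 + √5853312] ≈ (1/2)(72 + 2419.3619) = 1245.6809.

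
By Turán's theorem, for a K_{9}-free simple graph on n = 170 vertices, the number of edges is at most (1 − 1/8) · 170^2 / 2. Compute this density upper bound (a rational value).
Turán density bound = (7/8) · 170^2/2 = 50575/4 ≈ 12643.75

Turán's theorem: ex(n, K_{r+1}) is achieved by the complete r-partite Turán graph T(n, r) with parts as balanced as possible, and is at most (1 − 1/r) · n^2/2. For r = 8, n = 170: the density bound is (7/8) · 28900/2 = 50575/4 ≈ 12643.75. The integer-valued extremum is e(T(170, 8)) = 12643, which is strictly less than the density bound 50575/4 since 8 ∤ 170 (the parts of T(170, 8) cannot all be equal).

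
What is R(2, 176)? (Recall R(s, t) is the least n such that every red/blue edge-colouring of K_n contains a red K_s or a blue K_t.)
R(2, 176) = 176

R(2, k) = k for all k ≥ 2: in a 2-colouring of K_k, either some edge is red (a red K_2) or all edges are blue (a blue K_k). And K_{175} coloured all-blue has no blue K_176, so R(2, 176) > 175. Hence R(2, 176) = 176.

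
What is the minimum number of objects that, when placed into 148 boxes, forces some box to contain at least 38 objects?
n = (38 − 1)·148 + 1 = 5477

By the generalised pigeonhole principle, to guarantee some box contains ≥ r objects we need more than (r − 1) · k objects total. Threshold: n = (r − 1) · k + 1. With r = 38 and k = 148: n = 37 · 148 + 1 = 5476 + 1 = 5477. For n = 5476 = 37 · 148, we can put exactly 37 objects in every box, avoiding 38 in any single one — so 5477 is tight.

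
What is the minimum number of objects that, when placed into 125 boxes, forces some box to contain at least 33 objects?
n = (33 − 1)·125 + 1 = 4001

By the generalised pigeonhole principle, to guarantee some box contains ≥ r objects we need more than (r − 1) · k objects total. Threshold: n = (r − 1) · k + 1. With r = 33 and k = 125: n = 32 · 125 + 1 = 4000 + 1 = 4001. For n = 4000 = 32 · 125, we can put exactly 32 objects in every box, avoiding 33 in any single one — so 4001 is tight.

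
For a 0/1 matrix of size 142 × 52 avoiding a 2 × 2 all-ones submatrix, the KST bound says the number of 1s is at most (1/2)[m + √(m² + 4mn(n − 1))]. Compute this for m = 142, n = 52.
z(142, 52; 2, 2) ≤ (1/2)[142 + √(142² + 4·142·52·51)] = (1/2)[142 + √1526500] = 688.758

Kővári–Sós–Turán: let r_1, ..., r_142 be the row sums and z = Σ r_i the total number of 1s. Each pair of columns can share at most one row with both entries 1 (else a 2×2 all-ones block appears), so Σ_i C(r_i, 2) ≤ C(52, 2) = 1326. By convexity Σ_i C(r_i, 2) ≥ 142·C(z/142, 2) = z(z − 142)/(2·142), giving z² − 142z − 142·52·51 ≤ 0 and hence z ≤ (1/2)[142 + √(20164 + 4·376584)] = (1/2)[142 + √1526500] ≈ (1/2)(142 + 1235.5161) = 688.758.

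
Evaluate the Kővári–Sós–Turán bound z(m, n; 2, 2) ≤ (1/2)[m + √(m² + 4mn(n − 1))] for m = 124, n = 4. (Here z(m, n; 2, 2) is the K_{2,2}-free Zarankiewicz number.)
z(124, 4; 2, 2) ≤ (1/2)[124 + √(124² + 4·124·4·3)] = (1/2)[124 + √21328] = 135.0205

Kővári–Sós–Turán: let r_1, ..., r_124 be the row sums and z = Σ r_i the total number of 1s. Each pair of columns can share at most one row with both entries 1 (else a 2×2 all-ones block appears), so Σ_i C(r_i, 2) ≤ C(4, 2) = 6. By convexity Σ_i C(r_i, 2) ≥ 124·C(z/124, 2) = z(z − 124)/(2·124), giving z² − 124z − 124·4·3 ≤ 0 and hence z ≤ (1/2)[124 + √(15376 + 4·1488)] = (1/2)[124 + √21328] ≈ (1/2)(124 + 146.0411) = 135.0205.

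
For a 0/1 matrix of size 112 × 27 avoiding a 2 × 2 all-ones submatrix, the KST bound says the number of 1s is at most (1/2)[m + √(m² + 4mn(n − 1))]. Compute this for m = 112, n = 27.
z(112, 27; 2, 2) ≤ (1/2)[112 + √(112² + 4·112·27·26)] = (1/2)[112 + √327040] = 341.9371

Kővári–Sós–Turán: let r_1, ..., r_112 be the row sums and z = Σ r_i the total number of 1s. Each pair of columns can share at most one row with both entries 1 (else a 2×2 all-ones block appears), so Σ_i C(r_i, 2) ≤ C(27, 2) = 351. By convexity Σ_i C(r_i, 2) ≥ 112·C(z/112, 2) = z(z − 112)/(2·112), giving z² − 112z − 112·27·26 ≤ 0 and hence z ≤ (1/2)[112 + √(12544 + 4·78624)] = (1/2)[112 + √327040] ≈ (1/2)(112 + 571.8741) = 341.9371.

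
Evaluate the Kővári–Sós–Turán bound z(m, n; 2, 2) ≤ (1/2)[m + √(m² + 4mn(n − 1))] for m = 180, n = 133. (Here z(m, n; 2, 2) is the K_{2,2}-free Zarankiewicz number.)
z(180, 133; 2, 2) ≤ (1/2)[180 + √(180² + 4·180·133·132)] = (1/2)[180 + √12672720] = 1869.9382

Kővári–Sós–Turán: let r_1, ..., r_180 be the row sums and z = Σ r_i the total number of 1s. Each pair of columns can share at most one row with both entries 1 (else a 2×2 all-ones block appears), so Σ_i C(r_i, 2) ≤ C(133, 2) = 8778. By convexity Σ_i C(r_i, 2) ≥ 180·C(z/180, 2) = z(z − 180)/(2·180), giving z² − 180z − 180·133·132 ≤ 0 and hence z ≤ (1/2)[180 + √(32400 + 4·3160080)] = (1/2)[180 + √12672720] ≈ (1/2)(180 + 3559.8764) = 1869.9382.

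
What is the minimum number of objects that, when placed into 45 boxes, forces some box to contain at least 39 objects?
n = (39 − 1)·45 + 1 = 1711

By the generalised pigeonhole principle, to guarantee some box contains ≥ r objects we need more than (r − 1) · k objects total. Threshold: n = (r − 1) · k + 1. With r = 39 and k = 45: n = 38 · 45 + 1 = 1710 + 1 = 1711. For n = 1710 = 38 · 45, we can put exactly 38 objects in every box, avoiding 39 in any single one — so 1711 is tight.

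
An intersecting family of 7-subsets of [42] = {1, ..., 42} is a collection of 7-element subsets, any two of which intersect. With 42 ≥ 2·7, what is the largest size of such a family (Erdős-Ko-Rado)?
max |F| = C(41, 6) = 4496388

Erdős-Ko-Rado (1961): when n ≥ 2k, max |F| = C(n−1, k−1). The bound is attained by the star {A : i ∈ A} for any fixed i ∈ [n]. Here C(42−1, 7−1) = C(41, 6) = 4496388.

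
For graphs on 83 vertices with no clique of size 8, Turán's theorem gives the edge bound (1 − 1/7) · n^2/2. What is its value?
Turán density bound = (6/7) · 83^2/2 = 20667/7 ≈ 2952.4286

Turán's theorem: ex(n, K_{r+1}) is achieved by the complete r-partite Turán graph T(n, r) with parts as balanced as possible, and is at most (1 − 1/r) · n^2/2. For r = 7, n = 83: the density bound is (6/7) · 6889/2 = 20667/7 ≈ 2952.4286. The integer-valued extremum is e(T(83, 7)) = 2952, which is strictly less than the density bound 20667/7 since 7 ∤ 83 (the parts of T(83, 7) cannot all be equal).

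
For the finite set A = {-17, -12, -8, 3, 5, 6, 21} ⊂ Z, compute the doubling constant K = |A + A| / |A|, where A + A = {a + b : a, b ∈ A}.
K = |A + A| / |A| = 27/7

Enumerate A + A = {a + b : a, b ∈ A}. With |A| = 7, there are |A|^2 = 49 ordered sum pairs; collecting distinct values, A + A = {-34, -29, -25, -24, -20, -16, -14, -12, -11, -9, -7, -6, -5, -3, -2, 4, 6, 8, 9, 10, 11, 12, 13, 24, 26, 27, 42}, so |A + A| = 27. Thus K = 27/7. For comparison, the minimum possible |A + A| over all 7-element sets is 2·7 − 1 = 13 (so min K = 13/7), attained only by arithmetic progressions.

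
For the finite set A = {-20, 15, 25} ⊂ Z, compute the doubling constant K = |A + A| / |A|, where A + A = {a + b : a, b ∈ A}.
K = |A + A| / |A| = 6/3 = 2

Enumerate A + A = {a + b : a, b ∈ A}. With |A| = 3, there are |A|^2 = 9 ordered sum pairs; collecting distinct values, A + A = {-40, -5, 5, 30, 40, 50}, so |A + A| = 6. Thus K = 6/3 = 2. For comparison, the minimum possible |A + A| over all 3-element sets is 2·3 − 1 = 5 (so min K = 5/3), attained only by arithmetic progressions.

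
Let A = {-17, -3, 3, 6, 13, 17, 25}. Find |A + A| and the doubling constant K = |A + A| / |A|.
K = |A + A| / |A| = 27/7

Enumerate A + A = {a + b : a, b ∈ A}. With |A| = 7, there are |A|^2 = 49 ordered sum pairs; collecting distinct values, A + A = {-34, -20, -14, -11, -6, -4, 0, 3, 6, 8, 9, 10, 12, 14, 16, 19, 20, 22, 23, 26, 28, 30, 31, 34, 38, 42, 50}, so |A + A| = 27. Thus K = 27/7. For comparison, the minimum possible |A + A| over all 7-element sets is 2·7 − 1 = 13 (so min K = 13/7), attained only by arithmetic progressions.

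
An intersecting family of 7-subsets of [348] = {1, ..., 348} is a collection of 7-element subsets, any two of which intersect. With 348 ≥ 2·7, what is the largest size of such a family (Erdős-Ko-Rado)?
max |F| = C(347, 6) = 2321511508218

Erdős-Ko-Rado (1961): when n ≥ 2k, max |F| = C(n−1, k−1). The bound is attained by the star {A : i ∈ A} for any fixed i ∈ [n]. Here C(348−1, 7−1) = C(347, 6) = 2321511508218.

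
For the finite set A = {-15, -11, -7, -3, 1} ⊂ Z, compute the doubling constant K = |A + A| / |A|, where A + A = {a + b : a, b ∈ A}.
K = |A + A| / |A| = 9/5

Enumerate A + A = {a + b : a, b ∈ A}. With |A| = 5, there are |A|^2 = 25 ordered sum pairs; collecting distinct values, A + A = {-30, -26, -22, -18, -14, -10, -6, -2, 2}, so |A + A| = 9. Thus K = 9/5. Here |A + A| = 2|A| − 1 = 9, the minimum possible — so K = 9/5 is minimal, which holds iff A is an arithmetic progression.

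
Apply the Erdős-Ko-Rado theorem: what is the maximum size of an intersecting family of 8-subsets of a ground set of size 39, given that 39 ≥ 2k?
max |F| = C(38, 7) = 12620256

Erdős-Ko-Rado (1961): when n ≥ 2k, max |F| = C(n−1, k−1). The bound is attained by the star {A : i ∈ A} for any fixed i ∈ [n]. Here C(39−1, 8−1) = C(38, 7) = 12620256.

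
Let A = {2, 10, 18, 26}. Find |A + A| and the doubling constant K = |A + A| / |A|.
K = |A + A| / |A| = 7/4

Enumerate A + A = {a + b : a, b ∈ A}. With |A| = 4, there are |A|^2 = 16 ordered sum pairs; collecting distinct values, A + A = {4, 12, 20, 28, 36, 44, 52}, so |A + A| = 7. Thus K = 7/4. Here |A + A| = 2|A| − 1 = 7, the minimum possible — so K = 7/4 is minimal, which holds iff A is an arithmetic progression.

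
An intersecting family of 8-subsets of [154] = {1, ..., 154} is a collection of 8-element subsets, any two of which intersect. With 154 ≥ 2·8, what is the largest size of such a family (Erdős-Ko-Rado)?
max |F| = C(153, 7) = 338795791740

The Erdős-Ko-Rado theorem states: for n ≥ 2k, an intersecting family of k-subsets of an n-element set has size at most C(n − 1, k − 1), with equality for 'star' families {A ⊆ [n] : |A| = k, i ∈ A} (fix an element i). For n = 154, k = 8: C(153, 7) = 338795791740.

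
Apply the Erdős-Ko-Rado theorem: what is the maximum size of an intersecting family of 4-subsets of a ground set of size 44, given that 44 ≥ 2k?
max |F| = C(43, 3) = 12341

Erdős-Ko-Rado (1961): when n ≥ 2k, max |F| = C(n−1, k−1). The bound is attained by the star {A : i ∈ A} for any fixed i ∈ [n]. Here C(44−1, 4−1) = C(43, 3) = 12341.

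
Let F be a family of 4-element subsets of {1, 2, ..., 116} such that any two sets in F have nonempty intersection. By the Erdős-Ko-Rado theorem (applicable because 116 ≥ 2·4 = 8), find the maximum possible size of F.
max |F| = C(115, 3) = 246905

Erdős-Ko-Rado (1961): when n ≥ 2k, max |F| = C(n−1, k−1). The bound is attained by the star {A : i ∈ A} for any fixed i ∈ [n]. Here C(116−1, 4−1) = C(115, 3) = 246905.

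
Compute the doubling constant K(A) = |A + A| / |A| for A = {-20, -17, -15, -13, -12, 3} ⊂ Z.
K = |A + A| / |A| = 19/6

Enumerate A + A = {a + b : a, b ∈ A}. With |A| = 6, there are |A|^2 = 36 ordered sum pairs; collecting distinct values, A + A = {-40, -37, -35, -34, -33, -32, -30, -29, -28, -27, -26, -25, -24, -17, -14, -12, -10, -9, 6}, so |A + A| = 19. Thus K = 19/6. For comparison, the minimum possible |A + A| over all 6-element sets is 2·6 − 1 = 11 (so min K = 11/6), attained only by arithmetic progressions.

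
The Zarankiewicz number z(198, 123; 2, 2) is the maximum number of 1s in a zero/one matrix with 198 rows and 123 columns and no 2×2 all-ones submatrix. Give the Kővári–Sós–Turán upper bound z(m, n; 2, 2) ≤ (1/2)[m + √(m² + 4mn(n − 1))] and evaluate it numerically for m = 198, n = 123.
z(198, 123; 2, 2) ≤ (1/2)[198 + √(198² + 4·198·123·122)] = (1/2)[198 + √11923956] = 1825.5541

Kővári–Sós–Turán: let r_1, ..., r_198 be the row sums and z = Σ r_i the total number of 1s. Each pair of columns can share at most one row with both entries 1 (else a 2×2 all-ones block appears), so Σ_i C(r_i, 2) ≤ C(123, 2) = 7503. By convexity Σ_i C(r_i, 2) ≥ 198·C(z/198, 2) = z(z − 198)/(2·198), giving z² − 198z − 198·123·122 ≤ 0 and hence z ≤ (1/2)[198 + √(39204 + 4·2971188)] = (1/2)[198 + √11923956] ≈ (1/2)(198 + 3453.1082) = 1825.5541.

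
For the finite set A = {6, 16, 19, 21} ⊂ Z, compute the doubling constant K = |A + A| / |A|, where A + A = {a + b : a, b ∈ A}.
K = |A + A| / |A| = 10/4 = 5/2

Enumerate A + A = {a + b : a, b ∈ A}. With |A| = 4, there are |A|^2 = 16 ordered sum pairs; collecting distinct values, A + A = {12, 22, 25, 27, 32, 35, 37, 38, 40, 42}, so |A + A| = 10. Thus K = 10/4 = 5/2. For comparison, the minimum possible |A + A| over all 4-element sets is 2·4 − 1 = 7 (so min K = 7/4), attained only by arithmetic progressions.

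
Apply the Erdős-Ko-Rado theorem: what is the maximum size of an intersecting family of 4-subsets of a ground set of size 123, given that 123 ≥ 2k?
max |F| = C(122, 3) = 295240

Erdős-Ko-Rado (1961): when n ≥ 2k, max |F| = C(n−1, k−1). The bound is attained by the star {A : i ∈ A} for any fixed i ∈ [n]. Here C(123−1, 4−1) = C(122, 3) = 295240.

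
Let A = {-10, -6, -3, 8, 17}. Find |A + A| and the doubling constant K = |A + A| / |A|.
K = |A + A| / |A| = 15/5 = 3

Enumerate A + A = {a + b : a, b ∈ A}. With |A| = 5, there are |A|^2 = 25 ordered sum pairs; collecting distinct values, A + A = {-20, -16, -13, -12, -9, -6, -2, 2, 5, 7, 11, 14, 16, 25, 34}, so |A + A| = 15. Thus K = 15/5 = 3. For comparison, the minimum possible |A + A| over all 5-element sets is 2·5 − 1 = 9 (so min K = 9/5), attained only by arithmetic progressions.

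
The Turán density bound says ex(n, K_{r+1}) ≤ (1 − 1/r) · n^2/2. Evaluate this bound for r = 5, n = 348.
Turán density bound = (4/5) · 348^2/2 = 242208/5 ≈ 48441.6

Turán's theorem: ex(n, K_{r+1}) is achieved by the complete r-partite Turán graph T(n, r) with parts as balanced as possible, and is at most (1 − 1/r) · n^2/2. For r = 5, n = 348: the density bound is (4/5) · 121104/2 = 242208/5 ≈ 48441.6. The integer-valued extremum is e(T(348, 5)) = 48441, which is strictly less than the density bound 242208/5 since 5 ∤ 348 (the parts of T(348, 5) cannot all be equal).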